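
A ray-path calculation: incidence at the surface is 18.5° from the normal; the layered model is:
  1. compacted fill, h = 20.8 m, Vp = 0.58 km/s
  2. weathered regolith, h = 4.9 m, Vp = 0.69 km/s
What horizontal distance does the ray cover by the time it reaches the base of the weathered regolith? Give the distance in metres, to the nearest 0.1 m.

Apply Snell's law at each interface; in layer i the horizontal offset is hᵢ·tan θᵢ.
Layer 1: θ = 18.50°; offset = 20.8·tan 18.50° = 6.960 m.
Layer 2: sin θ = 0.69·sin 18.5°/0.58 = 0.3775, θ = 22.18°; offset = 4.9·tan 22.18° = 1.997 m.
Total horizontal offset = 8.957 m.

9.0 m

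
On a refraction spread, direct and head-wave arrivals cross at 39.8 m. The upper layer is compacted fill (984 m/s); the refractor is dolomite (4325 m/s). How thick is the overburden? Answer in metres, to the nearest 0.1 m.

h = (x_cross/2)·√((V₂−V₁)/(V₂+V₁)).
(V₂−V₁)/(V₂+V₁) = (4325−984)/(4325+984) = 0.6293; √ = 0.7933.
h = (39.8/2)·0.7933 = 15.79 m.

15.8 m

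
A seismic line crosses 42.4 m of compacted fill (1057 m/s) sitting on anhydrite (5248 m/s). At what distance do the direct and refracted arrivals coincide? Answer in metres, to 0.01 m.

x_cross = 2h·√((V₂+V₁)/(V₂−V₁)).
(V₂+V₁)/(V₂−V₁) = (5248+1057)/(5248−1057) = 1.5044; √ = 1.2265.
x_cross = 2·42.4·1.2265 = 104.01 m.

104.01 m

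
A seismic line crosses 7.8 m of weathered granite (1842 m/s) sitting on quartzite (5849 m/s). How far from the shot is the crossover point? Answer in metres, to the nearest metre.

22 m

x_cross = 2h·√((V₂+V₁)/(V₂−V₁)).
(V₂+V₁)/(V₂−V₁) = (5849+1842)/(5849−1842) = 1.9194; √ = 1.3854.
x_cross = 2·7.8·1.3854 = 21.61 m.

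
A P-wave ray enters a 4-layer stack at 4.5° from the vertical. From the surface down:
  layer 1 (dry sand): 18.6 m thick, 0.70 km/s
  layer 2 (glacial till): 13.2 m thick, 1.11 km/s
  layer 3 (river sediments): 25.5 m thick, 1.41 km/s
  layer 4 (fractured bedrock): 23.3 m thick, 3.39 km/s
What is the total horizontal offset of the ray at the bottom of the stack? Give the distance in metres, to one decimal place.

Apply Snell's law at each interface; in layer i the horizontal offset is hᵢ·tan θᵢ.
Layer 1: θ = 4.50°; offset = 18.6·tan 4.50° = 1.464 m.
Layer 2: sin θ = 1.11·sin 4.5°/0.70 = 0.1244, θ = 7.15°; offset = 13.2·tan 7.15° = 1.655 m.
Layer 3: sin θ = 1.41·sin 4.5°/0.70 = 0.1580, θ = 9.09°; offset = 25.5·tan 9.09° = 4.081 m.
Layer 4: sin θ = 3.39·sin 4.5°/0.70 = 0.3800, θ = 22.33°; offset = 23.3·tan 22.33° = 9.571 m.
Σ offsets = 16.771 m.

16.8 m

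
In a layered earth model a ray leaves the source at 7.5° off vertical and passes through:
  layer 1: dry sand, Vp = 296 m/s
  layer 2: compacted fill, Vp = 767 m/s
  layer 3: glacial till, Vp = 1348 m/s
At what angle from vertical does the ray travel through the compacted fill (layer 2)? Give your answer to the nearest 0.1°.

Ray parameter p = sin 7.5° / 296 = 4.4097e-04 s/m.
sin θ_2 = p·V_2 = 4.4097e-04 × 767 = 0.3382.
θ_2 = 19.77° from the vertical.

19.8°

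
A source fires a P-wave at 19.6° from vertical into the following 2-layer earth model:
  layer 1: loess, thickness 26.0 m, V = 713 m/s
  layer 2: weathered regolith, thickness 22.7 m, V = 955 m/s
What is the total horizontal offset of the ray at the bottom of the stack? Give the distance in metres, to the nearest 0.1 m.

p = sin θ₁/V₁ = sin 19.6°/713 = 4.7048e-04 s/m is conserved through the stack.
Layer 1: θ = 19.60°; offset = 26.0·tan 19.60° = 9.258 m.
Layer 2: sin θ = p·955 = 0.4493 → θ = 26.70°; offset = 22.7·tan 26.70° = 11.417 m.
Σ offsets = 20.675 m.

20.7 m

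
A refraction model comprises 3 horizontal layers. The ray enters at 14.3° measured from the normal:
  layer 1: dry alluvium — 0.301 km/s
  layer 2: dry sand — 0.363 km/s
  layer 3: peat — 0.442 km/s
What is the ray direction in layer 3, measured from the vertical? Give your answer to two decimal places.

Ray parameter p = sin 14.3° / 0.301 = 8.2059e-01 s/km.
sin θ_3 = p·V_3 = 8.2059e-01 × 0.442 = 0.3627.
θ_3 = 21.27° from the vertical.

21.27°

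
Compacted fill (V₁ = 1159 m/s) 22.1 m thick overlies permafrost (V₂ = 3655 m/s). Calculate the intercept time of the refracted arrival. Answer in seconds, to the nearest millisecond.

tᵢ = 2h·√(V₂²−V₁²)/(V₁V₂).
√(V₂²−V₁²) = √(3655²−1159²) = 3466.4 m/s.
tᵢ = 2·22.1·3466.4/(1159·3655) = 0.03617 s.

0.036 s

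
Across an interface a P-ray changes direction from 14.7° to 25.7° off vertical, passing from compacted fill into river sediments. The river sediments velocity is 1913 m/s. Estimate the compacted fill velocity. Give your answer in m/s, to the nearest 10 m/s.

sin 14.7° = 0.2538; sin 25.7° = 0.4337.
V₁ = V₂·(sin θ₁/sin θ₂) = 1913·(0.2538/0.4337) = 1119.40 m/s.

1120 m/s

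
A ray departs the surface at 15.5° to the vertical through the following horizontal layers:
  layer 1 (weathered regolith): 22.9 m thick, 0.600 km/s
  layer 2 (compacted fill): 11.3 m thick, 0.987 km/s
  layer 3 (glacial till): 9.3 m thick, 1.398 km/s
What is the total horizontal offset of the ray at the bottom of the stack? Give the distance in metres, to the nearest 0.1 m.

Ray parameter p = sin 15.5° / 0.600 km/s = 4.4540e-01 s/km.
Layer 1: θ = 15.50°; offset = 22.9·tan 15.50° = 6.351 m.
Layer 2: sin θ = p·0.987 = 0.4396 → θ = 26.08°; offset = 11.3·tan 26.08° = 5.531 m.
Layer 3: sin θ = p·1.398 = 0.6227 → θ = 38.51°; offset = 9.3·tan 38.51° = 7.400 m.
Σ offsets = 19.282 m.

19.3 m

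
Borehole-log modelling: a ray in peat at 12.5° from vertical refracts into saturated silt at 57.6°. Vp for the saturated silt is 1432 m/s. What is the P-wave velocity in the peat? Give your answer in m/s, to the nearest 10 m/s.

sin 12.5° = 0.2164; sin 57.6° = 0.8443.
V₁ = V₂·(sin θ₁/sin θ₂) = 1432·(0.2164/0.8443) = 367.09 m/s.

370 m/s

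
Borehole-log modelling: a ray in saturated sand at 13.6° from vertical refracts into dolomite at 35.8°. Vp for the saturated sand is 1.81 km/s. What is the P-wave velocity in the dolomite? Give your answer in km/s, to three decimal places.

Snell's law: sin 13.6°/V₁ = sin 35.8°/V₂.
V₂ = V₁·sin 35.8°/sin 13.6° = 1.81 × 2.4877 = 4.503 km/s.

4.503 km/s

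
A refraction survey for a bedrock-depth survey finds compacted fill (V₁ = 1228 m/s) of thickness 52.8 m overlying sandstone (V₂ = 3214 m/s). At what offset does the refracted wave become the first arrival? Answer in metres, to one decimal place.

157.9 m

x_cross = 2h·√((V₂+V₁)/(V₂−V₁)).
(V₂+V₁)/(V₂−V₁) = (3214+1228)/(3214−1228) = 2.2367; √ = 1.4955.
x_cross = 2·52.8·1.4955 = 157.93 m.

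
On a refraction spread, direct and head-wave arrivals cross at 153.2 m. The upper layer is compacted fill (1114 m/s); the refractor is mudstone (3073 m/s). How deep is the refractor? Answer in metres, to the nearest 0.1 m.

h = (x_cross/2)·√((V₂−V₁)/(V₂+V₁)).
(V₂−V₁)/(V₂+V₁) = (3073−1114)/(3073+1114) = 0.4679; √ = 0.6840.
h = (153.2/2)·0.6840 = 52.40 m.

52.4 m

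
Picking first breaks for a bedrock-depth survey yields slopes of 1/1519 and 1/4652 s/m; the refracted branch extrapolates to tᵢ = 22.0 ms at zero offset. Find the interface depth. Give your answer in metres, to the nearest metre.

θ_c = arcsin(1519/4652) = 19.06°; cos θ_c = 0.9452.
tᵢ = 2h cos θ_c/V₁ ⇒ h = tᵢ·V₁/(2 cos θ_c) = 0.022·1519/(2·0.9452) = 17.68 m.

18 m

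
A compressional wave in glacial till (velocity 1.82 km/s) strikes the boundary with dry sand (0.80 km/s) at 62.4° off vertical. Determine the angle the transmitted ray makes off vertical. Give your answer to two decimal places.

sin θ₁/V₁ = sin θ₂/V₂ ⇒ sin θ₂ = 0.80·sin 62.4°/1.82 = 0.80·0.8862/1.82 = 0.3895.
θ₂ = sin⁻¹(0.3895) = 22.93° (from vertical).

22.93°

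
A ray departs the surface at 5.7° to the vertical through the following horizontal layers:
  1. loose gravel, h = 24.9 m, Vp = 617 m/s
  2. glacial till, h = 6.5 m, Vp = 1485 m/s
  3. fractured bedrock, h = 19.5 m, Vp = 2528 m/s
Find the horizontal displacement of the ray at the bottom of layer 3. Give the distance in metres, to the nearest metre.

13 m

Ray parameter p = sin 5.7° / 617 m/s = 1.6097e-04 s/m.
Layer 1: θ = 5.70°; offset = 24.9·tan 5.70° = 2.485 m.
Layer 2: sin θ = p·1485 = 0.2390 → θ = 13.83°; offset = 6.5·tan 13.83° = 1.600 m.
Layer 3: sin θ = p·2528 = 0.4069 → θ = 24.01°; offset = 19.5·tan 24.01° = 8.687 m.
Total horizontal offset = 12.773 m.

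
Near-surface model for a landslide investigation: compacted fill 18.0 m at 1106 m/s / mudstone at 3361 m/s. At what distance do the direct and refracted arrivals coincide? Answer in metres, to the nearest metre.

x_cross = 2h·√((V₂+V₁)/(V₂−V₁)).
(V₂+V₁)/(V₂−V₁) = (3361+1106)/(3361−1106) = 1.9809; √ = 1.4075.
x_cross = 2·18.0·1.4075 = 50.67 m.

51 m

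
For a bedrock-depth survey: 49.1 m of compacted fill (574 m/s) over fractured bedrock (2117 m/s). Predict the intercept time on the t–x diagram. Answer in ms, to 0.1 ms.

164.7 ms

tᵢ = 2h·√(V₂²−V₁²)/(V₁V₂).
√(V₂²−V₁²) = √(2117²−574²) = 2037.7 m/s.
tᵢ = 2·49.1·2037.7/(574·2117) = 0.16467 s.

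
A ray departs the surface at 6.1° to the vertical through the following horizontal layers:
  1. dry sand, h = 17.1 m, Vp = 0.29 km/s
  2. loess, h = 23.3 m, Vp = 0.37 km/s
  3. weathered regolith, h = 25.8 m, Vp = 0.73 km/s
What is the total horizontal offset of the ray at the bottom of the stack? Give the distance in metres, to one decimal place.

12.2 m

Apply Snell's law at each interface; in layer i the horizontal offset is hᵢ·tan θᵢ.
Layer 1: θ = 6.10°; offset = 17.1·tan 6.10° = 1.827 m.
Layer 2: sin θ = 0.37·sin 6.1°/0.29 = 0.1356, θ = 7.79°; offset = 23.3·tan 7.79° = 3.188 m.
Layer 3: sin θ = 0.73·sin 6.1°/0.29 = 0.2675, θ = 15.52°; offset = 25.8·tan 15.52° = 7.162 m.
Summing the layer offsets gives 12.178 m.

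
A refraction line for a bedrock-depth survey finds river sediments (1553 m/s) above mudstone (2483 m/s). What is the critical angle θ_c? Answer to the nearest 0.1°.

At critical incidence the refracted ray runs along the interface (θ₂ = 90°), so sin θ_c = V₁/V₂.
θ_c = arcsin(1553/2483) = arcsin 0.6255 = 38.72°.

38.7°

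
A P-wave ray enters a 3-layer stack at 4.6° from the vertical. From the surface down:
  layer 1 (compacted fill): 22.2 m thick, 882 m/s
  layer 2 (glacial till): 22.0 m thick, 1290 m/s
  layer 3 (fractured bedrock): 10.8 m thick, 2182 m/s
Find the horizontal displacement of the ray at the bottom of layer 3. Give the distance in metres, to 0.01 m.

6.57 m

p = sin θ₁/V₁ = sin 4.6°/882 = 9.0928e-05 s/m is conserved through the stack.
Layer 1: θ = 4.60°; offset = 22.2·tan 4.60° = 1.7862 m.
Layer 2: sin θ = p·1290 = 0.1173 → θ = 6.74°; offset = 22.0·tan 6.74° = 2.5985 m.
Layer 3: sin θ = p·2182 = 0.1984 → θ = 11.44°; offset = 10.8·tan 11.44° = 2.1862 m.
Σ offsets = 6.5709 m.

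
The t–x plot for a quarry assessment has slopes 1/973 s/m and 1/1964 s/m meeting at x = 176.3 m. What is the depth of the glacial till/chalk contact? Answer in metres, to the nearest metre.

h = (x_cross/2)·√((V₂−V₁)/(V₂+V₁)).
(V₂−V₁)/(V₂+V₁) = (1964−973)/(1964+973) = 0.3374; √ = 0.5809.
h = (176.3/2)·0.5809 = 51.20 m.

51 m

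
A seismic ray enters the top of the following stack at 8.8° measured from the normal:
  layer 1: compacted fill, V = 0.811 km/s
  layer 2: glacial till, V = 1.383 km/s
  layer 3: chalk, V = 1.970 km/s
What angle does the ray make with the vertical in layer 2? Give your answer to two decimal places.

Snell's law across each interface conserves sin θ / V, so sin θ_2 = V_2·sin θ₁/V₁.
sin θ_2 = 1.383 × sin 8.8° / 0.811 = 0.2609.
θ_2 = arcsin 0.2609 = 15.12°.

15.12°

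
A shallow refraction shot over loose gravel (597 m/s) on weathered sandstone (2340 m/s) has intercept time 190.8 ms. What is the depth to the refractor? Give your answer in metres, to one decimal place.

58.9 m

h = tᵢ·V₁·V₂ / (2·√(V₂²−V₁²)).
√(V₂²−V₁²) = √(2340² − 597²) = 2262.6 m/s.
h = 0.1908 s × 597 × 2340 / (2 × 2262.6) = 58.90 m.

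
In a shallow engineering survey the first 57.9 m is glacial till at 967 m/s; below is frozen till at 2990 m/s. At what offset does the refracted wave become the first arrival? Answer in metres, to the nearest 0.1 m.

162.0 m

x_cross = 2h·√((V₂+V₁)/(V₂−V₁)).
(V₂+V₁)/(V₂−V₁) = (2990+967)/(2990−967) = 1.9560; √ = 1.3986.
x_cross = 2·57.9·1.3986 = 161.95 m.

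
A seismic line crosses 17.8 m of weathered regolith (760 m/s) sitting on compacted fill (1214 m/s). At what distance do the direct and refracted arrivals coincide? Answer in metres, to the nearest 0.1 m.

x_cross = 2h·√((V₂+V₁)/(V₂−V₁)).
(V₂+V₁)/(V₂−V₁) = (1214+760)/(1214−760) = 4.3480; √ = 2.0852.
x_cross = 2·17.8·2.0852 = 74.23 m.

74.2 m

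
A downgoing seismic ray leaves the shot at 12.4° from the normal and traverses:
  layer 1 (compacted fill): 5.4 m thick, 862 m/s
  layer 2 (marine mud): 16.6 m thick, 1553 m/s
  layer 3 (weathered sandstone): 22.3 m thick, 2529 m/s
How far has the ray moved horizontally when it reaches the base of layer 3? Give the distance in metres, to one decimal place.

Apply Snell's law at each interface; in layer i the horizontal offset is hᵢ·tan θᵢ.
Layer 1: θ = 12.40°; offset = 5.4·tan 12.40° = 1.187 m.
Layer 2: sin θ = 1553·sin 12.4°/862 = 0.3869, θ = 22.76°; offset = 16.6·tan 22.76° = 6.964 m.
Layer 3: sin θ = 2529·sin 12.4°/862 = 0.6300, θ = 39.05°; offset = 22.3·tan 39.05° = 18.091 m.
Total horizontal offset = 26.242 m.

26.2 m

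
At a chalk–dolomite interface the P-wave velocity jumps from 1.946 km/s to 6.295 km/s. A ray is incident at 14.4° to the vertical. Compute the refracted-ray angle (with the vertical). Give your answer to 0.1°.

Snell's law: sin θ₂ = (V₂/V₁)·sin θ₁ = (6.295/1.946)·sin 14.4° = 0.8045.
θ₂ = arcsin 0.8045 = 53.56° from the normal.

53.6°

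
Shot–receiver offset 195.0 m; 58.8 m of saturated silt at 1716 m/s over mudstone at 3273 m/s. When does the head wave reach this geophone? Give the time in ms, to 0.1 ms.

117.9 ms

θ_c = arcsin(V₁/V₂) = arcsin(1716/3273) = 31.62°, cos θ_c = 0.8515.
Intercept time tᵢ = 2h cos θ_c / V₁ = 2·58.8·0.8515/1716 = 0.05836 s.
t = x/V₂ + tᵢ = 195.0/3273 + 0.05836 = 0.11794 s.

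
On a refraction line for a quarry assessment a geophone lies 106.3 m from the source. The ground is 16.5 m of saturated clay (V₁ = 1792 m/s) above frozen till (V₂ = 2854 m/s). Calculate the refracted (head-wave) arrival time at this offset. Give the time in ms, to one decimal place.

t = x/V₂ + 2h·√(V₂²−V₁²)/(V₁V₂).
√(V₂²−V₁²) = √(2854²−1792²) = 2221.3 m/s; delay term = 2·16.5·2221.3/(1792·2854) = 0.01433 s.
t = 106.3/2854 + 0.01433 = 0.05158 s.

51.6 ms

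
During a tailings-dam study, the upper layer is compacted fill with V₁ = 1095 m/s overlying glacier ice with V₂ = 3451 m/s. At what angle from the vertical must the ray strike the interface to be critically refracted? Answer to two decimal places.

At critical incidence the refracted ray runs along the interface (θ₂ = 90°), so sin θ_c = V₁/V₂.
θ_c = arcsin(1095/3451) = arcsin 0.3173 = 18.50°.

18.50°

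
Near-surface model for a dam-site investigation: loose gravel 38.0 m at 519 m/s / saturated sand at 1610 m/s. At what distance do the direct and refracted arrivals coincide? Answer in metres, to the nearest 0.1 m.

x_cross = 2h·√((V₂+V₁)/(V₂−V₁)).
(V₂+V₁)/(V₂−V₁) = (1610+519)/(1610−519) = 1.9514; √ = 1.3969.
x_cross = 2·38.0·1.3969 = 106.17 m.

106.2 m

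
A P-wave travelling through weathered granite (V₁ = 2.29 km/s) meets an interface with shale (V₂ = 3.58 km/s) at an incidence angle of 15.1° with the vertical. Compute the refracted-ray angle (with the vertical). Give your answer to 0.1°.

24.0°

Snell's law: sin θ₂ = (V₂/V₁)·sin θ₁ = (3.58/2.29)·sin 15.1° = 0.4073.
θ₂ = sin⁻¹(0.4073) = 24.03° (from vertical).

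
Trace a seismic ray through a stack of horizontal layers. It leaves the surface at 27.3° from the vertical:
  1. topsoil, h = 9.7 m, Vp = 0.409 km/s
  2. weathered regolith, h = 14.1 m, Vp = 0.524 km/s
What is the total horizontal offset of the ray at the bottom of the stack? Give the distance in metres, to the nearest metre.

15 m

Apply Snell's law at each interface; in layer i the horizontal offset is hᵢ·tan θᵢ.
Layer 1: θ = 27.30°; offset = 9.7·tan 27.30° = 5.007 m.
Layer 2: sin θ = 0.524·sin 27.3°/0.409 = 0.5876, θ = 35.99°; offset = 14.1·tan 35.99° = 10.240 m.
Summing the layer offsets gives 15.246 m.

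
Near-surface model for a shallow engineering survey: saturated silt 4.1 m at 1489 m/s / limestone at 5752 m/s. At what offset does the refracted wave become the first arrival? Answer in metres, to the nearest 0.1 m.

10.7 m

θ_c = arcsin(1489/5752) = 15.00°, so cos θ_c = 0.9659 and tᵢ = 2h cos θ_c/V₁ = 0.0053 s.
At crossover x/V₁ = x/V₂ + tᵢ ⇒ x = tᵢ/(1/V₁ − 1/V₂) = 0.00532/(6.7159e-04 − 1.7385e-04) = 10.69 m.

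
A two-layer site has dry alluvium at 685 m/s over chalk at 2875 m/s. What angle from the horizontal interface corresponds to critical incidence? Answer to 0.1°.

76.2°

Critical incidence: sin θ_c = V₁/V₂ = 685/2875 = 0.2383.
θ_c = arcsin 0.2383 = 13.78°.
Measured from the interface: 90° − 13.78° = 76.22°.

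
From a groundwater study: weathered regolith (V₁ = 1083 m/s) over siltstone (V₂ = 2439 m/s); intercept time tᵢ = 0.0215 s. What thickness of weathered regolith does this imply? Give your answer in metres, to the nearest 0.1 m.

θ_c = arcsin(1083/2439) = 26.36°; cos θ_c = 0.8960.
tᵢ = 2h cos θ_c/V₁ ⇒ h = tᵢ·V₁/(2 cos θ_c) = 0.0215·1083/(2·0.8960) = 12.99 m.

13.0 m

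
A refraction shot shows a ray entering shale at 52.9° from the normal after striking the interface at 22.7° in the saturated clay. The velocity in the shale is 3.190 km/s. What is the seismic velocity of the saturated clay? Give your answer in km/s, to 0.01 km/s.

1.54 km/s

Snell's law: sin 22.7°/V₁ = sin 52.9°/V₂.
V₁ = V₂·sin 22.7°/sin 52.9° = 3.190 × 0.4838 = 1.54 km/s.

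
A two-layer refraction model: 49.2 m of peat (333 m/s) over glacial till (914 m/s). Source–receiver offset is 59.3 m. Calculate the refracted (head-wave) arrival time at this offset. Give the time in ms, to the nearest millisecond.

340 ms

t = x/V₂ + 2h·√(V₂²−V₁²)/(V₁V₂).
√(V₂²−V₁²) = √(914²−333²) = 851.2 m/s; delay term = 2·49.2·851.2/(333·914) = 0.27519 s.
t = 59.3/914 + 0.27519 = 0.34007 s.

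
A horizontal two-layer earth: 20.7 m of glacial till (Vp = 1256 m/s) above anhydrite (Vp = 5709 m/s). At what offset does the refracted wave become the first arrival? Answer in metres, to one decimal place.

θ_c = arcsin(1256/5709) = 12.71°, so cos θ_c = 0.9755 and tᵢ = 2h cos θ_c/V₁ = 0.0322 s.
At crossover x/V₁ = x/V₂ + tᵢ ⇒ x = tᵢ/(1/V₁ − 1/V₂) = 0.03215/(7.9618e-04 − 1.7516e-04) = 51.78 m.

51.8 m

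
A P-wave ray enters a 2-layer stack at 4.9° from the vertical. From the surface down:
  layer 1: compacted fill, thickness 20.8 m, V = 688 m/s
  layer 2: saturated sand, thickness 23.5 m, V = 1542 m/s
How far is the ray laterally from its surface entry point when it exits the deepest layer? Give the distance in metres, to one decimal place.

6.4 m

Apply Snell's law at each interface; in layer i the horizontal offset is hᵢ·tan θᵢ.
Layer 1: θ = 4.90°; offset = 20.8·tan 4.90° = 1.783 m.
Layer 2: sin θ = 1542·sin 4.9°/688 = 0.1914, θ = 11.04°; offset = 23.5·tan 11.04° = 4.584 m.
Summing the layer offsets gives 6.367 m.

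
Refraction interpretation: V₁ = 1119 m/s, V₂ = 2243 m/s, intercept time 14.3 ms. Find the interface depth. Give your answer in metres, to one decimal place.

9.2 m

θ_c = arcsin(1119/2243) = 29.93°; cos θ_c = 0.8667.
tᵢ = 2h cos θ_c/V₁ ⇒ h = tᵢ·V₁/(2 cos θ_c) = 0.0143·1119/(2·0.8667) = 9.23 m.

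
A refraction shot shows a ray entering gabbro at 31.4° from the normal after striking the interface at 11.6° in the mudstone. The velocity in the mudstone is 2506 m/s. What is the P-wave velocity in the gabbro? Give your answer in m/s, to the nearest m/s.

6493 m/s

sin 11.6° = 0.2011; sin 31.4° = 0.5210.
V₂ = V₁·(sin θ₂/sin θ₁) = 2506·(0.5210/0.2011) = 6493.25 m/s.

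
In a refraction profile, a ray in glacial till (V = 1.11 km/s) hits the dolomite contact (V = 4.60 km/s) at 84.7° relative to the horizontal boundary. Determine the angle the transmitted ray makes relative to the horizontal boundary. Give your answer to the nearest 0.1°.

Convert to the normal: θ₁ = 90° − 84.7° = 5.3°.
Snell's law: sin θ₂ = (V₂/V₁)·sin θ₁ = (4.60/1.11)·sin 5.3° = 0.3828.
θ₂ = sin⁻¹(0.3828) = 22.51° (from vertical).
From the interface: 90° − 22.51° = 67.49°.

67.5°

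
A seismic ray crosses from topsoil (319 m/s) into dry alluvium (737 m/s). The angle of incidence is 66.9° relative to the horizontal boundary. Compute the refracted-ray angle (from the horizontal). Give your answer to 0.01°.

Angle from the normal: 90° − 66.9° = 23.1°.
sin θ₁/V₁ = sin θ₂/V₂ ⇒ sin θ₂ = 737·sin 23.1°/319 = 737·0.3923/319 = 0.9064.
θ₂ = arcsin 0.9064 = 65.02° from the normal.
From the interface: 90° − 65.02° = 24.98°.

24.98°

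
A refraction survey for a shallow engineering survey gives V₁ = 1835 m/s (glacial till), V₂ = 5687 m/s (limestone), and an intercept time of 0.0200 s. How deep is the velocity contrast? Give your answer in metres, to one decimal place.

19.4 m

h = tᵢ·V₁·V₂ / (2·√(V₂²−V₁²)).
√(V₂²−V₁²) = √(5687² − 1835²) = 5382.8 m/s.
h = 0.02 s × 1835 × 5687 / (2 × 5382.8) = 19.39 m.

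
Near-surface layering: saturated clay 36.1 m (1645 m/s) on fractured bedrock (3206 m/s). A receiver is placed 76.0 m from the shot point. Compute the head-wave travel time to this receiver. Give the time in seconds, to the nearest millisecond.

θ_c = arcsin(V₁/V₂) = arcsin(1645/3206) = 30.87°, cos θ_c = 0.8583.
Intercept time tᵢ = 2h cos θ_c / V₁ = 2·36.1·0.8583/1645 = 0.03767 s.
t = x/V₂ + tᵢ = 76.0/3206 + 0.03767 = 0.06138 s.

0.061 s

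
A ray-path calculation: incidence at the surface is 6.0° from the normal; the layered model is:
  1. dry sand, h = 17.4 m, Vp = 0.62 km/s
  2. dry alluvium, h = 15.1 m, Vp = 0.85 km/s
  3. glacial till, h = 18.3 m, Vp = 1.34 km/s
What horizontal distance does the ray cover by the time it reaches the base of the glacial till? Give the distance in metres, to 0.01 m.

Ray parameter p = sin 6.0° / 0.62 km/s = 1.6859e-01 s/km.
Layer 1: θ = 6.00°; offset = 17.4·tan 6.00° = 1.8288 m.
Layer 2: sin θ = p·0.85 = 0.1433 → θ = 8.24°; offset = 15.1·tan 8.24° = 2.1865 m.
Layer 3: sin θ = p·1.34 = 0.2259 → θ = 13.06°; offset = 18.3·tan 13.06° = 4.2440 m.
Total horizontal offset = 8.2593 m.

8.26 m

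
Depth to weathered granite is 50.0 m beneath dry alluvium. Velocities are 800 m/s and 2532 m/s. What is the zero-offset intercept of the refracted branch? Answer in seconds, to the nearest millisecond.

0.119 s

θ_c = arcsin(V₁/V₂) = arcsin(800/2532) = 18.42°; cos θ_c = 0.9488.
tᵢ = 2h·cos θ_c / V₁ = 2·50.0·0.9488 / 800 = 0.11860 s.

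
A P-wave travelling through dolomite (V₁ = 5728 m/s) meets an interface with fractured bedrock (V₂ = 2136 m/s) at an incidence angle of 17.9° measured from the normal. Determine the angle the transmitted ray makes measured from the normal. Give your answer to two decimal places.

sin θ₁/V₁ = sin θ₂/V₂ ⇒ sin θ₂ = 2136·sin 17.9°/5728 = 2136·0.3074/5728 = 0.1146.
θ₂ = arcsin 0.1146 = 6.58° from the normal.

6.58°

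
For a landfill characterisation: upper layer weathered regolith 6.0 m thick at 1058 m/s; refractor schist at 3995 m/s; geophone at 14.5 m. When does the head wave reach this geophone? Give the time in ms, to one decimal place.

t = x/V₂ + 2h·√(V₂²−V₁²)/(V₁V₂).
√(V₂²−V₁²) = √(3995²−1058²) = 3852.4 m/s; delay term = 2·6.0·3852.4/(1058·3995) = 0.01094 s.
t = 14.5/3995 + 0.01094 = 0.01457 s.

14.6 ms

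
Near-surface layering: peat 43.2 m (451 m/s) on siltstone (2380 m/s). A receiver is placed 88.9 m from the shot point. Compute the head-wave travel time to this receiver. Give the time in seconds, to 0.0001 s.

0.2255 s

θ_c = arcsin(V₁/V₂) = arcsin(451/2380) = 10.92°, cos θ_c = 0.9819.
Intercept time tᵢ = 2h cos θ_c / V₁ = 2·43.2·0.9819/451 = 0.18810 s.
t = x/V₂ + tᵢ = 88.9/2380 + 0.18810 = 0.22546 s.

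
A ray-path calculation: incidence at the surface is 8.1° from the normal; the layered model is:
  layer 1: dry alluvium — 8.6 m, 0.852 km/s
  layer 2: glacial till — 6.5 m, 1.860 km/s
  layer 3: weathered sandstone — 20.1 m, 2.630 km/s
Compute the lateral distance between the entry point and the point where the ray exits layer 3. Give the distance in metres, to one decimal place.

13.0 m

Apply Snell's law at each interface; in layer i the horizontal offset is hᵢ·tan θᵢ.
Layer 1: θ = 8.10°; offset = 8.6·tan 8.10° = 1.224 m.
Layer 2: sin θ = 1.860·sin 8.1°/0.852 = 0.3076, θ = 17.91°; offset = 6.5·tan 17.91° = 2.101 m.
Layer 3: sin θ = 2.630·sin 8.1°/0.852 = 0.4349, θ = 25.78°; offset = 20.1·tan 25.78° = 9.709 m.
Total horizontal offset = 13.034 m.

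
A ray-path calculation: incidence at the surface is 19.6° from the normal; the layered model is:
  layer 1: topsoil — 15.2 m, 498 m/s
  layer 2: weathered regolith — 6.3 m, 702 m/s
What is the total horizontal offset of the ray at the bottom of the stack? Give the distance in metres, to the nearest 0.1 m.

Apply Snell's law at each interface; in layer i the horizontal offset is hᵢ·tan θᵢ.
Layer 1: θ = 19.60°; offset = 15.2·tan 19.60° = 5.412 m.
Layer 2: sin θ = 702·sin 19.6°/498 = 0.4729, θ = 28.22°; offset = 6.3·tan 28.22° = 3.381 m.
Σ offsets = 8.793 m.

8.8 m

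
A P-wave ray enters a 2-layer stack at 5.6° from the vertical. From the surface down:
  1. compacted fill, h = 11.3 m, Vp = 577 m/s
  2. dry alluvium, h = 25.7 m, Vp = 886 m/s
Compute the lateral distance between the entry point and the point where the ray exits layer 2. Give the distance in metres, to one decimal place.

p = sin θ₁/V₁ = sin 5.6°/577 = 1.6912e-04 s/m is conserved through the stack.
Layer 1: θ = 5.60°; offset = 11.3·tan 5.60° = 1.108 m.
Layer 2: sin θ = p·886 = 0.1498 → θ = 8.62°; offset = 25.7·tan 8.62° = 3.895 m.
Summing the layer offsets gives 5.003 m.

5.0 m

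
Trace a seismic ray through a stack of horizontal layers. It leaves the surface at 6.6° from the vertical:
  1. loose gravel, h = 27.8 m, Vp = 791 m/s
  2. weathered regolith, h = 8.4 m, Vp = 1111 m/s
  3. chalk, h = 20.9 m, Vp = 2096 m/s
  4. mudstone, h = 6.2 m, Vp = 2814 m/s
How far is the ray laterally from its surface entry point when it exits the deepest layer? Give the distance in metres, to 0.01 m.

14.05 m

Apply Snell's law at each interface; in layer i the horizontal offset is hᵢ·tan θᵢ.
Layer 1: θ = 6.60°; offset = 27.8·tan 6.60° = 3.2166 m.
Layer 2: sin θ = 1111·sin 6.6°/791 = 0.1614, θ = 9.29°; offset = 8.4·tan 9.29° = 1.3741 m.
Layer 3: sin θ = 2096·sin 6.6°/791 = 0.3046, θ = 17.73°; offset = 20.9·tan 17.73° = 6.6828 m.
Layer 4: sin θ = 2814·sin 6.6°/791 = 0.4089, θ = 24.14°; offset = 6.2·tan 24.14° = 2.7780 m.
Σ offsets = 14.0514 m.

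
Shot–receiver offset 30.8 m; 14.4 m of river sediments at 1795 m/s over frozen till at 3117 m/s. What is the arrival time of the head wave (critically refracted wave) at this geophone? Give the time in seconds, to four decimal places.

0.0230 s

θ_c = arcsin(V₁/V₂) = arcsin(1795/3117) = 35.16°, cos θ_c = 0.8175.
Intercept time tᵢ = 2h cos θ_c / V₁ = 2·14.4·0.8175/1795 = 0.01312 s.
t = x/V₂ + tᵢ = 30.8/3117 + 0.01312 = 0.02300 s.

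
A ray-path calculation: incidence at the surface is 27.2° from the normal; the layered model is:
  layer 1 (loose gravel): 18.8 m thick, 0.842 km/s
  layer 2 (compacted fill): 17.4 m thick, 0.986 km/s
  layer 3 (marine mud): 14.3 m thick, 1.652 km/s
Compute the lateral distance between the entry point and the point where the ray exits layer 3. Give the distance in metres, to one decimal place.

p = sin θ₁/V₁ = sin 27.2°/0.842 = 5.4287e-01 s/km is conserved through the stack.
Layer 1: θ = 27.20°; offset = 18.8·tan 27.20° = 9.662 m.
Layer 2: sin θ = p·0.986 = 0.5353 → θ = 32.36°; offset = 17.4·tan 32.36° = 11.026 m.
Layer 3: sin θ = p·1.652 = 0.8968 → θ = 63.74°; offset = 14.3·tan 63.74° = 28.989 m.
Σ offsets = 49.678 m.

49.7 m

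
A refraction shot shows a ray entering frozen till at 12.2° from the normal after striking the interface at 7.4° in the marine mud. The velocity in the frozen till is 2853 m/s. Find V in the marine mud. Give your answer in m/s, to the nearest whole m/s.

1739 m/s

sin 7.4° = 0.1288; sin 12.2° = 0.2113.
V₁ = V₂·(sin θ₁/sin θ₂) = 2853·(0.1288/0.2113) = 1738.81 m/s.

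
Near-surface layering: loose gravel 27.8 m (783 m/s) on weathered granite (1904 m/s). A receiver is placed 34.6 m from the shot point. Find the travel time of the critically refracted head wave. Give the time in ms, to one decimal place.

82.9 ms

θ_c = arcsin(V₁/V₂) = arcsin(783/1904) = 24.28°, cos θ_c = 0.9115.
Intercept time tᵢ = 2h cos θ_c / V₁ = 2·27.8·0.9115/783 = 0.06473 s.
t = x/V₂ + tᵢ = 34.6/1904 + 0.06473 = 0.08290 s.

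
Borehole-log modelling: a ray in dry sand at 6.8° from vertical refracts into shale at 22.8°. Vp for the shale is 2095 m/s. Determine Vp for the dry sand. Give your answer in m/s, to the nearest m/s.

sin 6.8° = 0.1184; sin 22.8° = 0.3875.
V₁ = V₂·(sin θ₁/sin θ₂) = 2095·(0.1184/0.3875) = 640.12 m/s.

640 m/s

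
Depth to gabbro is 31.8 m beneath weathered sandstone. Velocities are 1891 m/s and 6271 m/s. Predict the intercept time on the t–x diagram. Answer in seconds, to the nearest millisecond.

θ_c = arcsin(V₁/V₂) = arcsin(1891/6271) = 17.55°; cos θ_c = 0.9535.
tᵢ = 2h·cos θ_c / V₁ = 2·31.8·0.9535 / 1891 = 0.03207 s.

0.032 s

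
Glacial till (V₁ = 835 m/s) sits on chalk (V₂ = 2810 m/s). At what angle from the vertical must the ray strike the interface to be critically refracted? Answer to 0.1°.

17.3°

At critical incidence the refracted ray runs along the interface (θ₂ = 90°), so sin θ_c = V₁/V₂.
θ_c = arcsin(835/2810) = arcsin 0.2972 = 17.29°.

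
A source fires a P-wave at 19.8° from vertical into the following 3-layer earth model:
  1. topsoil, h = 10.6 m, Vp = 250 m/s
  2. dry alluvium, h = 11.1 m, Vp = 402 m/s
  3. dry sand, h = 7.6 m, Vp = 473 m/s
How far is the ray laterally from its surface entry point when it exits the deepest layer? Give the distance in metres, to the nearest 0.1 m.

17.4 m

Apply Snell's law at each interface; in layer i the horizontal offset is hᵢ·tan θᵢ.
Layer 1: θ = 19.80°; offset = 10.6·tan 19.80° = 3.816 m.
Layer 2: sin θ = 402·sin 19.8°/250 = 0.5447, θ = 33.00°; offset = 11.1·tan 33.00° = 7.209 m.
Layer 3: sin θ = 473·sin 19.8°/250 = 0.6409, θ = 39.86°; offset = 7.6·tan 39.86° = 6.345 m.
Total horizontal offset = 17.371 m.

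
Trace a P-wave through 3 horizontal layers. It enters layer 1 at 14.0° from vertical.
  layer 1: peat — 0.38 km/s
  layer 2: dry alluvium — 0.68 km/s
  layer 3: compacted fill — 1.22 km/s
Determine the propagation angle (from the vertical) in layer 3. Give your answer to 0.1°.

51.0°

Ray parameter p = sin 14.0° / 0.38 = 6.3664e-01 s/km.
sin θ_3 = p·V_3 = 6.3664e-01 × 1.22 = 0.7767.
θ_3 = 50.96° from the vertical.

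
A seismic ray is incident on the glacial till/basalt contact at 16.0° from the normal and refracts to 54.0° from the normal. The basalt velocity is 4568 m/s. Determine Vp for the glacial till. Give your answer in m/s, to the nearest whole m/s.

Snell's law: sin 16.0°/V₁ = sin 54.0°/V₂.
V₁ = V₂·sin 16.0°/sin 54.0° = 4568 × 0.3407 = 1556.35 m/s.

1556 m/s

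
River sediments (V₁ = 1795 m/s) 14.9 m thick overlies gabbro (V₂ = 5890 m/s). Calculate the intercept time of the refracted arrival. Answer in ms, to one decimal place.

15.8 ms

tᵢ = 2h·√(V₂²−V₁²)/(V₁V₂).
√(V₂²−V₁²) = √(5890²−1795²) = 5609.8 m/s.
tᵢ = 2·14.9·5609.8/(1795·5890) = 0.01581 s.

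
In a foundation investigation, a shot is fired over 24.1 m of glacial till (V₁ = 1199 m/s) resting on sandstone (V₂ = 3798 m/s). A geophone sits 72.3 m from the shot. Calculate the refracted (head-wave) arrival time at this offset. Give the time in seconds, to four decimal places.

0.0572 s

t = x/V₂ + 2h·√(V₂²−V₁²)/(V₁V₂).
√(V₂²−V₁²) = √(3798²−1199²) = 3603.8 m/s; delay term = 2·24.1·3603.8/(1199·3798) = 0.03814 s.
t = 72.3/3798 + 0.03814 = 0.05718 s.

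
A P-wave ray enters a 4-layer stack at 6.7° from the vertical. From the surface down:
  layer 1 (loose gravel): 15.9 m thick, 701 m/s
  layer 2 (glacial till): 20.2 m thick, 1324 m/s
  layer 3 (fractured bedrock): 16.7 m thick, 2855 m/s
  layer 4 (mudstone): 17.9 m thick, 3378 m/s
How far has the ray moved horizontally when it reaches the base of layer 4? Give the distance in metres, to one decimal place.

27.6 m

Apply Snell's law at each interface; in layer i the horizontal offset is hᵢ·tan θᵢ.
Layer 1: θ = 6.70°; offset = 15.9·tan 6.70° = 1.868 m.
Layer 2: sin θ = 1324·sin 6.7°/701 = 0.2204, θ = 12.73°; offset = 20.2·tan 12.73° = 4.563 m.
Layer 3: sin θ = 2855·sin 6.7°/701 = 0.4752, θ = 28.37°; offset = 16.7·tan 28.37° = 9.019 m.
Layer 4: sin θ = 3378·sin 6.7°/701 = 0.5622, θ = 34.21°; offset = 17.9·tan 34.21° = 12.169 m.
Total horizontal offset = 27.619 m.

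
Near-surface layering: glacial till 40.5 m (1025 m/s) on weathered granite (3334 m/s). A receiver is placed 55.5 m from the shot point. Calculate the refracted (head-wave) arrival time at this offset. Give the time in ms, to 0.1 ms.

θ_c = arcsin(V₁/V₂) = arcsin(1025/3334) = 17.90°, cos θ_c = 0.9516.
Intercept time tᵢ = 2h cos θ_c / V₁ = 2·40.5·0.9516/1025 = 0.07520 s.
t = x/V₂ + tᵢ = 55.5/3334 + 0.07520 = 0.09184 s.

91.8 ms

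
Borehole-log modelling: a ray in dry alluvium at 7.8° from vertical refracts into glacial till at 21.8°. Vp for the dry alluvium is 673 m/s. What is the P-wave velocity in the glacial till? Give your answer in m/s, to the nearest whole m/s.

1842 m/s

sin 7.8° = 0.1357; sin 21.8° = 0.3714.
V₂ = V₁·(sin θ₂/sin θ₁) = 673·(0.3714/0.1357) = 1841.58 m/s.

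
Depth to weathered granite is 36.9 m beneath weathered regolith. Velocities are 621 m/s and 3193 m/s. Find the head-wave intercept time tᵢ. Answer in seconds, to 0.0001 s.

0.1166 s

tᵢ = 2h·√(V₂²−V₁²)/(V₁V₂).
√(V₂²−V₁²) = √(3193²−621²) = 3132.0 m/s.
tᵢ = 2·36.9·3132.0/(621·3193) = 0.11657 s.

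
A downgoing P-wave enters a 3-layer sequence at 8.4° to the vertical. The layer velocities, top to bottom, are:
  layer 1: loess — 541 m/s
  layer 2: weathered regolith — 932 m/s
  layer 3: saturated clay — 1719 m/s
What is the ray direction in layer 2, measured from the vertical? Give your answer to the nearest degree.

15°

Snell's law across each interface conserves sin θ / V, so sin θ_2 = V_2·sin θ₁/V₁.
sin θ_2 = 932 × sin 8.4° / 541 = 0.2517.
θ_2 = 14.58° from the vertical.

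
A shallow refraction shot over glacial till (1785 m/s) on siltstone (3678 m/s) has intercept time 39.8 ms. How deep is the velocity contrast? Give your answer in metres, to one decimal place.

h = tᵢ·V₁·V₂ / (2·√(V₂²−V₁²)).
√(V₂²−V₁²) = √(3678² − 1785²) = 3215.8 m/s.
h = 0.0398 s × 1785 × 3678 / (2 × 3215.8) = 40.63 m.

40.6 m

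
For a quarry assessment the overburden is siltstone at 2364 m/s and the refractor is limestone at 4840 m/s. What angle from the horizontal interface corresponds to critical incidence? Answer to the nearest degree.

61°

Critical incidence: sin θ_c = V₁/V₂ = 2364/4840 = 0.4884.
θ_c = arcsin 0.4884 = 29.24°.
Measured from the interface: 90° − 29.24° = 60.76°.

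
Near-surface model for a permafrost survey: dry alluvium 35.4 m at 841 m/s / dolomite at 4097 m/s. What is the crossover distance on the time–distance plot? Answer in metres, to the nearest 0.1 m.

θ_c = arcsin(841/4097) = 11.85°, so cos θ_c = 0.9787 and tᵢ = 2h cos θ_c/V₁ = 0.0824 s.
At crossover x/V₁ = x/V₂ + tᵢ ⇒ x = tᵢ/(1/V₁ − 1/V₂) = 0.08239/(1.1891e-03 − 2.4408e-04) = 87.19 m.

87.2 m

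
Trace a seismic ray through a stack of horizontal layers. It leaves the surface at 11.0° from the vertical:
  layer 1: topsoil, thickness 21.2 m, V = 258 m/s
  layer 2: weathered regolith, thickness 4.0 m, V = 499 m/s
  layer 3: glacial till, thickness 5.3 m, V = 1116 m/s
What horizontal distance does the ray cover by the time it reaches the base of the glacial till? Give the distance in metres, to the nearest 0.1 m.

Apply Snell's law at each interface; in layer i the horizontal offset is hᵢ·tan θᵢ.
Layer 1: θ = 11.00°; offset = 21.2·tan 11.00° = 4.121 m.
Layer 2: sin θ = 499·sin 11.0°/258 = 0.3690, θ = 21.66°; offset = 4.0·tan 21.66° = 1.588 m.
Layer 3: sin θ = 1116·sin 11.0°/258 = 0.8254, θ = 55.62°; offset = 5.3·tan 55.62° = 7.748 m.
Σ offsets = 13.457 m.

13.5 m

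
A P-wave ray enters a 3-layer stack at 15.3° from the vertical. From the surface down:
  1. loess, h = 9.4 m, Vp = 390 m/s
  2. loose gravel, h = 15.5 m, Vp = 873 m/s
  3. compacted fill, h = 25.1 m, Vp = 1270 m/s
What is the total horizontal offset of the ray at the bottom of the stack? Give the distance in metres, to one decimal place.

p = sin θ₁/V₁ = sin 15.3°/390 = 6.7660e-04 s/m is conserved through the stack.
Layer 1: θ = 15.30°; offset = 9.4·tan 15.30° = 2.572 m.
Layer 2: sin θ = p·873 = 0.5907 → θ = 36.20°; offset = 15.5·tan 36.20° = 11.346 m.
Layer 3: sin θ = p·1270 = 0.8593 → θ = 59.24°; offset = 25.1·tan 59.24° = 42.165 m.
Σ offsets = 56.083 m.

56.1 m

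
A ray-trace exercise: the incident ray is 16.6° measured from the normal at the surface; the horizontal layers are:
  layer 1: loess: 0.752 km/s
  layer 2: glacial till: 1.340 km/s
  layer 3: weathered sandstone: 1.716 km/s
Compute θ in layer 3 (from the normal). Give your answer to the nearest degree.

Snell's law across each interface conserves sin θ / V, so sin θ_3 = V_3·sin θ₁/V₁.
sin θ_3 = 1.716 × sin 16.6° / 0.752 = 0.6519.
θ_3 = arcsin 0.6519 = 40.69°.

41°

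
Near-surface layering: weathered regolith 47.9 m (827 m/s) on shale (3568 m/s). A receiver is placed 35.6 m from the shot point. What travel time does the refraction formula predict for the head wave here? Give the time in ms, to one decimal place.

θ_c = arcsin(V₁/V₂) = arcsin(827/3568) = 13.40°, cos θ_c = 0.9728.
Intercept time tᵢ = 2h cos θ_c / V₁ = 2·47.9·0.9728/827 = 0.11269 s.
t = x/V₂ + tᵢ = 35.6/3568 + 0.11269 = 0.12266 s.

122.7 ms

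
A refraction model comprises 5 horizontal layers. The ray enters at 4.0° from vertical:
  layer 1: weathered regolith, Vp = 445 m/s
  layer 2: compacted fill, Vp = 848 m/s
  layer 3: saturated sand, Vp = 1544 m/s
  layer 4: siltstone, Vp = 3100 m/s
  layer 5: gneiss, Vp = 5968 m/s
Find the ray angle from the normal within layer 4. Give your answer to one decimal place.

29.1°

Snell's law across each interface conserves sin θ / V, so sin θ_4 = V_4·sin θ₁/V₁.
sin θ_4 = 3100 × sin 4.0° / 445 = 0.4859.
θ_4 = arcsin 0.4859 = 29.07°.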